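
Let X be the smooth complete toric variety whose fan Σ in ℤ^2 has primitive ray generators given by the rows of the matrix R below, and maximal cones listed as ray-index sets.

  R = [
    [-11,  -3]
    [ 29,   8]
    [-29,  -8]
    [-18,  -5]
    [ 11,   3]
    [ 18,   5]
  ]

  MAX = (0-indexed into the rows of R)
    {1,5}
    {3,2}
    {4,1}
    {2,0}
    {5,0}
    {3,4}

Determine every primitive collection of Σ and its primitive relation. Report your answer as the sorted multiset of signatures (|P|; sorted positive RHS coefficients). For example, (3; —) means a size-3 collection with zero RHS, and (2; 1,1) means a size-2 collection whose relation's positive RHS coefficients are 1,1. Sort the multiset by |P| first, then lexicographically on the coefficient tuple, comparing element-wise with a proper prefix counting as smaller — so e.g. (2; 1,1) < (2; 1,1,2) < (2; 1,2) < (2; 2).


9 collections generate NE(X_Σ); each relation:

  • {0,4}:  v_{0} + v_{4} = 0  ⟹  sig = (2; —)
  • {1,2}:  v_{1} + v_{2} = 0  ⟹  sig = (2; —)
  • {3,5}:  v_{3} + v_{5} = 0  ⟹  sig = (2; —)
  • {0,1}:  v_{0} + v_{1} = v_{5}  ⟹  sig = (2; 1)
  • {0,3}:  v_{0} + v_{3} = v_{2}  ⟹  sig = (2; 1)
  • {1,3}:  v_{1} + v_{3} = v_{4}  ⟹  sig = (2; 1)
  • {2,4}:  v_{2} + v_{4} = v_{3}  ⟹  sig = (2; 1)
  • {2,5}:  v_{2} + v_{5} = v_{0}  ⟹  sig = (2; 1)
  • {4,5}:  v_{4} + v_{5} = v_{1}  ⟹  sig = (2; 1)

Hence PRS(X_Σ) =
    |P|=2: 9 collections, coeffs (), (), (), (1), (1), (1), (1), (1), (1)


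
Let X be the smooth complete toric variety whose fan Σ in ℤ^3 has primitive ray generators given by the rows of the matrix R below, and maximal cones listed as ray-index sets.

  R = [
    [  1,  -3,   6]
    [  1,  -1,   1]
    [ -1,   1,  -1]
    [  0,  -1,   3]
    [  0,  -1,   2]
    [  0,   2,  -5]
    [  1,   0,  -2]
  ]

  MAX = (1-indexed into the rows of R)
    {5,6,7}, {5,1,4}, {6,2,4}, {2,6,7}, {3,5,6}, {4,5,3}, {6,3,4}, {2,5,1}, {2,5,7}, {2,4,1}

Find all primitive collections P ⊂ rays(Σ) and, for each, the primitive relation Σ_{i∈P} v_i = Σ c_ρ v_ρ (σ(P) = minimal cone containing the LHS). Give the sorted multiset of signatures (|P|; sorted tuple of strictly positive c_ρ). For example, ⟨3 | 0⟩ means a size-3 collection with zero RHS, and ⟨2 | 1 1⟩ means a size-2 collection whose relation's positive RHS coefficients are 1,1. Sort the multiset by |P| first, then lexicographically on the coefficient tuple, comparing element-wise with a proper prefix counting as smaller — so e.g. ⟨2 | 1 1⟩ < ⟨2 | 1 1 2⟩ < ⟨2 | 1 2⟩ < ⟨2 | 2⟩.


The 9 primitive collections of Σ (r=7, n=3):

  • {2,3}:  v_{2} + v_{3} = 0 — sig = ⟨2 | 0⟩
  • {1,6}:  v_{1} + v_{6} = v_{2} — sig = ⟨2 | 1⟩
  • {4,7}:  v_{4} + v_{7} = v_{2} — sig = ⟨2 | 1⟩
  • {1,3}:  v_{1} + v_{3} = v_{4} + v_{5} — sig = ⟨2 | 1 1⟩
  • {3,7}:  v_{3} + v_{7} = v_{5} + v_{6} — sig = ⟨2 | 1 1⟩
  • {1,7}:  v_{1} + v_{7} = 2·v_{2} + v_{5} — sig = ⟨2 | 1 2⟩
  • {4,5,6}:  v_{4} + v_{5} + v_{6} = 0 — sig = ⟨3 | 0⟩
  • {2,4,5}:  v_{2} + v_{4} + v_{5} = v_{1} — sig = ⟨3 | 1⟩
  • {2,5,6}:  v_{2} + v_{5} + v_{6} = v_{7} — sig = ⟨3 | 1⟩

Signatures (|P|; sorted positive RHS coefficients), sorted:
    |P|=2: 6 collections, coeffs (), (1), (1), (1,1), (1,1), (1,2)
    |P|=3: 3 collections, coeffs (), (1), (1)


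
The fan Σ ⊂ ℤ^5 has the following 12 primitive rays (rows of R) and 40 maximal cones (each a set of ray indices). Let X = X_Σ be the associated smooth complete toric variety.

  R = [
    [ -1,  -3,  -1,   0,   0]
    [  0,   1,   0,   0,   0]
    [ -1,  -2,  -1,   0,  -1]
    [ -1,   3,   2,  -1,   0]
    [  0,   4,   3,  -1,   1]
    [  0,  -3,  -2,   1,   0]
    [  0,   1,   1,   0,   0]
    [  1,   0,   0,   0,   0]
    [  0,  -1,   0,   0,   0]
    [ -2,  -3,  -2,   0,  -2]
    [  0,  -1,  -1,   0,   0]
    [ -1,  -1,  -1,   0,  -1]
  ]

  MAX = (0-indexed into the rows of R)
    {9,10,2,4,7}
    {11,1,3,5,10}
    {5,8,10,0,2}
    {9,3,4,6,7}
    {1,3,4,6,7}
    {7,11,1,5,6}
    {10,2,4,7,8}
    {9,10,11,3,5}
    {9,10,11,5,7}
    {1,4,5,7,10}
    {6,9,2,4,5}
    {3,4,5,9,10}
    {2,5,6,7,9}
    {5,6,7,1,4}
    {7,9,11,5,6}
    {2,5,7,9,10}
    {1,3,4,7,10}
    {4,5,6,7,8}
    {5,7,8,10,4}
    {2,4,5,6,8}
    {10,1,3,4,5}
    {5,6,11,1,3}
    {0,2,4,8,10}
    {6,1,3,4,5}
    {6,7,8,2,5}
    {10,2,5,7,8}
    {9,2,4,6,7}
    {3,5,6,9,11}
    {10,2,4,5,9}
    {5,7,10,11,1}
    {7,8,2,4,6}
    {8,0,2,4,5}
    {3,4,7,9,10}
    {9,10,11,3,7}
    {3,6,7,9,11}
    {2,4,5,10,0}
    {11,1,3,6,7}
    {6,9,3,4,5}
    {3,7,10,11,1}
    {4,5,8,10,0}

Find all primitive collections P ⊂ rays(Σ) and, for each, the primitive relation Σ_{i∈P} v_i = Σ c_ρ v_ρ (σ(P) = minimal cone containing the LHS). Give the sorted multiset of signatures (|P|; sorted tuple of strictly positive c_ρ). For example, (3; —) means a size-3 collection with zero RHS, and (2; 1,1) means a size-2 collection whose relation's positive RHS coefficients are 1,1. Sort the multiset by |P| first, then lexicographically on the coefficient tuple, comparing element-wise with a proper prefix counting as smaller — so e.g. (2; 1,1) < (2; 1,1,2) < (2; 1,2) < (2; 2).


Minimal non-faces — 20 found among 12 rays, 40 max cones:

  {1,8}:  v_{1} + v_{8} = 0 ; sig = (2; —)
  {6,10}:  v_{6} + v_{10} = 0 ; sig = (2; —)
  {1,2}:  v_{1} + v_{2} = v_{11} ; sig = (2; 1)
  {2,11}:  v_{2} + v_{11} = v_{9} ; sig = (2; 1)
  {4,11}:  v_{4} + v_{11} = v_{3} ; sig = (2; 1)
  {8,11}:  v_{8} + v_{11} = v_{2} ; sig = (2; 1)
  {2,3}:  v_{2} + v_{3} = v_{4} + v_{9} ; sig = (2; 1,1)
  {3,8}:  v_{3} + v_{8} = v_{2} + v_{4} ; sig = (2; 1,1)
  {0,1}:  v_{0} + v_{1} = v_{2} + v_{4} + v_{5} + v_{10} ; sig = (2; 1,1,1,1)
  {0,6}:  v_{0} + v_{6} = v_{2} + v_{4} + v_{5} + v_{8} ; sig = (2; 1,1,1,1)
  {0,11}:  v_{0} + v_{11} = 2·v_{2} + v_{4} + v_{5} + v_{10} ; sig = (2; 1,1,1,2)
  {0,9}:  v_{0} + v_{9} = 3·v_{2} + v_{4} + v_{5} + v_{10} ; sig = (2; 1,1,1,3)
  {0,3}:  v_{0} + v_{3} = 2·v_{2} + 2·v_{4} + v_{5} + v_{10} ; sig = (2; 1,1,2,2)
  {0,7}:  v_{0} + v_{7} = 2·v_{8} + v_{10} ; sig = (2; 1,2)
  {1,9}:  v_{1} + v_{9} = 2·v_{11} ; sig = (2; 2)
  {8,9}:  v_{8} + v_{9} = 2·v_{2} ; sig = (2; 2)
  {3,5,7}:  v_{3} + v_{5} + v_{7} = 0 ; sig = (3; —)
  {2,4,5,7}:  v_{2} + v_{4} + v_{5} + v_{7} = v_{8} ; sig = (4; 1)
  {4,5,7,9}:  v_{4} + v_{5} + v_{7} + v_{9} = v_{2} ; sig = (4; 1)
  {2,4,5,8,10}:  v_{2} + v_{4} + v_{5} + v_{8} + v_{10} = v_{0} ; sig = (5; 1)

Hence PRS(X_Σ) =
[(2; —), (2; —), (2; 1), (2; 1), (2; 1), (2; 1), (2; 1,1), (2; 1,1), (2; 1,1,1,1), (2; 1,1,1,1), (2; 1,1,1,2), (2; 1,1,1,3), (2; 1,1,2,2), (2; 1,2), (2; 2), (2; 2), (3; —), (4; 1), (4; 1), (5; 1)]


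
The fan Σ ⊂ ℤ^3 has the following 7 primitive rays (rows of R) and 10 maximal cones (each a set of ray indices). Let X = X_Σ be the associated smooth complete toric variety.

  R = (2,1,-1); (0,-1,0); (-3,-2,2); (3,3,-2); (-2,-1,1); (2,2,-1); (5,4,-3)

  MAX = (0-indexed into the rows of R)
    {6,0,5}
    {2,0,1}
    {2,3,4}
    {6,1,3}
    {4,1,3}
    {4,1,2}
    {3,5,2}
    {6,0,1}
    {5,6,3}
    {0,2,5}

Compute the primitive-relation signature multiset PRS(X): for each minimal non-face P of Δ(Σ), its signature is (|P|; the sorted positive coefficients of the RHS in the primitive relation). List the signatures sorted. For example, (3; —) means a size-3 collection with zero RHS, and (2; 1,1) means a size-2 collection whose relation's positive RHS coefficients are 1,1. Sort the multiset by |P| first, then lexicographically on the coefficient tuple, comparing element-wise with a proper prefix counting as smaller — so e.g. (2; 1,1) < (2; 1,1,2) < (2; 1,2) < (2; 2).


7 minimal non-faces of Δ(Σ) (on 7 rays):

  • {0,4}:  v_{0} + v_{4} = 0  so sig = (2; —)
  • {0,3}:  v_{0} + v_{3} = v_{6}  so sig = (2; 1)
  • {1,5}:  v_{1} + v_{5} = v_{0}  so sig = (2; 1)
  • {2,6}:  v_{2} + v_{6} = v_{5}  so sig = (2; 1)
  • {4,6}:  v_{4} + v_{6} = v_{3}  so sig = (2; 1)
  • {4,5}:  v_{4} + v_{5} = v_{2} + v_{3}  so sig = (2; 1,1)
  • {1,2,3}:  v_{1} + v_{2} + v_{3} = 0  so sig = (3; —)

Sorted signature multiset PRS(X):
    |P|=2: 6 collections, coeffs (), (1), (1), (1), (1), (1,1)
    |P|=3: 1 collection, coeffs ()


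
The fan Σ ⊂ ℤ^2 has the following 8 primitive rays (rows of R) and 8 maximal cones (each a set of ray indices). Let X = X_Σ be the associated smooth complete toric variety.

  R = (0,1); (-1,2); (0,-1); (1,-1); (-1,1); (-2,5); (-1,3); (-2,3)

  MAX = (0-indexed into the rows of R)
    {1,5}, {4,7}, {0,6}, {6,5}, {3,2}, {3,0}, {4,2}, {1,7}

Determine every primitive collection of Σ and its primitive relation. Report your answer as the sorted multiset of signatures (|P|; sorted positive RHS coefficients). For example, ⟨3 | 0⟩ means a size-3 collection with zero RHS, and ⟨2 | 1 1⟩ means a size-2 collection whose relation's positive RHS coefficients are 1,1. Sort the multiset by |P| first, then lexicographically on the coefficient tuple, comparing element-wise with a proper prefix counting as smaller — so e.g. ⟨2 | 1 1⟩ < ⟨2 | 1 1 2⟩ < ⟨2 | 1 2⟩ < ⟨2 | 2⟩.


20 minimal non-faces of Δ(Σ) (on 8 rays):

  P={0,2}:  v_{0} + v_{2} = 0  ⇒ sig = ⟨2 | 0⟩
  P={3,4}:  v_{3} + v_{4} = 0  ⇒ sig = ⟨2 | 0⟩
  P={0,1}:  v_{0} + v_{1} = v_{6}  ⇒ sig = ⟨2 | 1⟩
  P={0,4}:  v_{0} + v_{4} = v_{1}  ⇒ sig = ⟨2 | 1⟩
  P={1,2}:  v_{1} + v_{2} = v_{4}  ⇒ sig = ⟨2 | 1⟩
  P={1,3}:  v_{1} + v_{3} = v_{0}  ⇒ sig = ⟨2 | 1⟩
  P={1,4}:  v_{1} + v_{4} = v_{7}  ⇒ sig = ⟨2 | 1⟩
  P={1,6}:  v_{1} + v_{6} = v_{5}  ⇒ sig = ⟨2 | 1⟩
  P={2,6}:  v_{2} + v_{6} = v_{1}  ⇒ sig = ⟨2 | 1⟩
  P={3,7}:  v_{3} + v_{7} = v_{1}  ⇒ sig = ⟨2 | 1⟩
  P={3,5}:  v_{3} + v_{5} = v_{0} + v_{6}  ⇒ sig = ⟨2 | 1 1⟩
  P={0,5}:  v_{0} + v_{5} = 2·v_{6}  ⇒ sig = ⟨2 | 2⟩
  P={0,7}:  v_{0} + v_{7} = 2·v_{1}  ⇒ sig = ⟨2 | 2⟩
  P={2,5}:  v_{2} + v_{5} = 2·v_{1}  ⇒ sig = ⟨2 | 2⟩
  P={2,7}:  v_{2} + v_{7} = 2·v_{4}  ⇒ sig = ⟨2 | 2⟩
  P={3,6}:  v_{3} + v_{6} = 2·v_{0}  ⇒ sig = ⟨2 | 2⟩
  P={4,6}:  v_{4} + v_{6} = 2·v_{1}  ⇒ sig = ⟨2 | 2⟩
  P={4,5}:  v_{4} + v_{5} = 3·v_{1}  ⇒ sig = ⟨2 | 3⟩
  P={6,7}:  v_{6} + v_{7} = 3·v_{1}  ⇒ sig = ⟨2 | 3⟩
  P={5,7}:  v_{5} + v_{7} = 4·v_{1}  ⇒ sig = ⟨2 | 4⟩

Signatures (|P|; sorted positive RHS coefficients), sorted:
[⟨2 | 0⟩, ⟨2 | 0⟩, ⟨2 | 1⟩, ⟨2 | 1⟩, ⟨2 | 1⟩, ⟨2 | 1⟩, ⟨2 | 1⟩, ⟨2 | 1⟩, ⟨2 | 1⟩, ⟨2 | 1⟩, ⟨2 | 1 1⟩, ⟨2 | 2⟩, ⟨2 | 2⟩, ⟨2 | 2⟩, ⟨2 | 2⟩, ⟨2 | 2⟩, ⟨2 | 2⟩, ⟨2 | 3⟩, ⟨2 | 3⟩, ⟨2 | 4⟩]


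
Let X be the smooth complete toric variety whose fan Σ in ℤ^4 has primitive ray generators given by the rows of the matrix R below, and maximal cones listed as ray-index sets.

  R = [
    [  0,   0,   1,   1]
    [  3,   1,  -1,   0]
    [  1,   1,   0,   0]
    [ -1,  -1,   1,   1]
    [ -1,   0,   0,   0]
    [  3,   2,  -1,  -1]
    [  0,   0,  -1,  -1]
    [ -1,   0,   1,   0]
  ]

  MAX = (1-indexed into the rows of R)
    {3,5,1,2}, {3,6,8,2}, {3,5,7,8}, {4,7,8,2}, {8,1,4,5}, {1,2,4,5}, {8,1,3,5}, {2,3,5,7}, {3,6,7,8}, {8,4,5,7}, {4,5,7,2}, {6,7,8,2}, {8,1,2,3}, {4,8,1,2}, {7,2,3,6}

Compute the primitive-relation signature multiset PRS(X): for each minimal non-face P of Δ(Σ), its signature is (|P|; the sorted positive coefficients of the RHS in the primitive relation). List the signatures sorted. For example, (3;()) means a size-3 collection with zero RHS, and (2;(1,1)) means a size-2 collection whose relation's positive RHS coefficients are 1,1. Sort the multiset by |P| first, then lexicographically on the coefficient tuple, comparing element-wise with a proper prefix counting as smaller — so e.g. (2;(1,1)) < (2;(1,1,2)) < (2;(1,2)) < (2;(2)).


Σ has 7 primitive collections:

  P = {1,7}:  v_{1} + v_{7} = 0 ; sig = (2;())
  P = {3,4}:  v_{3} + v_{4} = v_{1} ; sig = (2;(1))
  P = {4,6}:  v_{4} + v_{6} = v_{2} + v_{8} ; sig = (2;(1,1))
  P = {1,6}:  v_{1} + v_{6} = v_{2} + v_{3} + v_{8} ; sig = (2;(1,1,1))
  P = {5,6}:  v_{5} + v_{6} = 2·v_{3} + v_{7} ; sig = (2;(1,2))
  P = {2,5,8}:  v_{2} + v_{5} + v_{8} = v_{3} ; sig = (3;(1))
  P = {2,3,7,8}:  v_{2} + v_{3} + v_{7} + v_{8} = v_{6} ; sig = (4;(1))

so the primitive-relation signature multiset is
    |P|=2: 5 collections, coeffs (), (1), (1,1), (1,1,1), (1,2)
    |P|=3: 1 collection, coeffs (1)
    |P|=4: 1 collection, coeffs (1)


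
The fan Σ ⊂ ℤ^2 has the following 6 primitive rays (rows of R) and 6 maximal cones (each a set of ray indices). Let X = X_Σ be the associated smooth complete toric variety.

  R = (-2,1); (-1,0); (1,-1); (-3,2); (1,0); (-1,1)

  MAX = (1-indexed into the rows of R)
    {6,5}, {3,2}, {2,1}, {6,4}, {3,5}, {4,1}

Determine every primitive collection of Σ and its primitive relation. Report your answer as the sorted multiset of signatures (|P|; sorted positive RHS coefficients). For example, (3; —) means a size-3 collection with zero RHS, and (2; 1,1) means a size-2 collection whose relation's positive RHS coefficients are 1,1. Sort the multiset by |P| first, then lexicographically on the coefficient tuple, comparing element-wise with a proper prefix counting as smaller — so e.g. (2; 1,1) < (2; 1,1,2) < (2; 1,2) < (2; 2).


|primitive collections| = 9. Relations:

  {2,5}:  v_{2} + v_{5} = 0 ; sig = (2; —)
  {3,6}:  v_{3} + v_{6} = 0 ; sig = (2; —)
  {1,3}:  v_{1} + v_{3} = v_{2} ; sig = (2; 1)
  {1,5}:  v_{1} + v_{5} = v_{6} ; sig = (2; 1)
  {1,6}:  v_{1} + v_{6} = v_{4} ; sig = (2; 1)
  {2,6}:  v_{2} + v_{6} = v_{1} ; sig = (2; 1)
  {3,4}:  v_{3} + v_{4} = v_{1} ; sig = (2; 1)
  {2,4}:  v_{2} + v_{4} = 2·v_{1} ; sig = (2; 2)
  {4,5}:  v_{4} + v_{5} = 2·v_{6} ; sig = (2; 2)

Signatures (|P|; sorted positive RHS coefficients), sorted:
    (2; —)
    (2; —)
    (2; 1)
    (2; 1)
    (2; 1)
    (2; 1)
    (2; 1)
    (2; 2)
    (2; 2)


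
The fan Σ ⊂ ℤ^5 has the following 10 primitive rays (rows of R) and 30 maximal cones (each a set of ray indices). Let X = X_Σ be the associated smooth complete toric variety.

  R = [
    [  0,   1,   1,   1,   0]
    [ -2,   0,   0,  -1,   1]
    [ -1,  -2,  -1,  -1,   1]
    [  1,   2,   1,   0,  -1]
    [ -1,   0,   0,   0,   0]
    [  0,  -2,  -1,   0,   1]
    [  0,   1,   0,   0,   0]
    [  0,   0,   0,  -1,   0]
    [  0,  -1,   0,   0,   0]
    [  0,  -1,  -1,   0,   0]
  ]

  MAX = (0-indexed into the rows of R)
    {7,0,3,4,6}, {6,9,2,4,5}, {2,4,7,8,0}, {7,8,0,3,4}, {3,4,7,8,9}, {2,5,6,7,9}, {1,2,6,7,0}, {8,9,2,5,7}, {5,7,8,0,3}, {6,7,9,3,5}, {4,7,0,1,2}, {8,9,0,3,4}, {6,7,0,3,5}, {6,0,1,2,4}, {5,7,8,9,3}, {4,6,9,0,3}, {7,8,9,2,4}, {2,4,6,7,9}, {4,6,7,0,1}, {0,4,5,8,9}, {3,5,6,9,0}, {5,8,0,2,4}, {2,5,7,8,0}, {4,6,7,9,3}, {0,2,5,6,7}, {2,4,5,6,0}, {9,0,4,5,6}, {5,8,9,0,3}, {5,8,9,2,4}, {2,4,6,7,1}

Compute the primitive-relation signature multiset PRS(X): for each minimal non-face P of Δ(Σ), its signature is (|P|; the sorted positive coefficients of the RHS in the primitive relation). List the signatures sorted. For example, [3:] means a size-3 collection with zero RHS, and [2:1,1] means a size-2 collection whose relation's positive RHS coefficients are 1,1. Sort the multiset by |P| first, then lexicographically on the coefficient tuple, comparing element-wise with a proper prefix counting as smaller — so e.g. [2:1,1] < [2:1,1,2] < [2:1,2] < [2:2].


11 collections generate NE(X_Σ); each relation:

  P={6,8}:  v_{6} + v_{8} = 0  ⇒ sig = [2:]
  P={2,3}:  v_{2} + v_{3} = v_{7}  ⇒ sig = [2:1]
  P={1,9}:  v_{1} + v_{9} = v_{2} + v_{4} + v_{6}  ⇒ sig = [2:1,1,1]
  P={1,8}:  v_{1} + v_{8} = v_{0} + v_{2} + v_{4} + v_{7}  ⇒ sig = [2:1,1,1,1]
  P={1,3}:  v_{1} + v_{3} = v_{0} + v_{4} + v_{6} + 2·v_{7}  ⇒ sig = [2:1,1,1,2]
  P={1,5}:  v_{1} + v_{5} = v_{0} + 2·v_{2} + v_{6}  ⇒ sig = [2:1,1,2]
  P={0,7,9}:  v_{0} + v_{7} + v_{9} = 0  ⇒ sig = [3:]
  P={3,4,5}:  v_{3} + v_{4} + v_{5} = 0  ⇒ sig = [3:]
  P={4,5,7}:  v_{4} + v_{5} + v_{7} = v_{2}  ⇒ sig = [3:1]
  P={0,2,9}:  v_{0} + v_{2} + v_{9} = v_{4} + v_{5}  ⇒ sig = [3:1,1]
  P={0,2,4,6,7}:  v_{0} + v_{2} + v_{4} + v_{6} + v_{7} = v_{1}  ⇒ sig = [5:1]

Sorted signature multiset PRS(X):
{ [2:],  [2:1],  [2:1,1,1],  [2:1,1,1,1],  [2:1,1,1,2],  [2:1,1,2],  [3:] ×2,  [3:1],  [3:1,1],  [5:1] }


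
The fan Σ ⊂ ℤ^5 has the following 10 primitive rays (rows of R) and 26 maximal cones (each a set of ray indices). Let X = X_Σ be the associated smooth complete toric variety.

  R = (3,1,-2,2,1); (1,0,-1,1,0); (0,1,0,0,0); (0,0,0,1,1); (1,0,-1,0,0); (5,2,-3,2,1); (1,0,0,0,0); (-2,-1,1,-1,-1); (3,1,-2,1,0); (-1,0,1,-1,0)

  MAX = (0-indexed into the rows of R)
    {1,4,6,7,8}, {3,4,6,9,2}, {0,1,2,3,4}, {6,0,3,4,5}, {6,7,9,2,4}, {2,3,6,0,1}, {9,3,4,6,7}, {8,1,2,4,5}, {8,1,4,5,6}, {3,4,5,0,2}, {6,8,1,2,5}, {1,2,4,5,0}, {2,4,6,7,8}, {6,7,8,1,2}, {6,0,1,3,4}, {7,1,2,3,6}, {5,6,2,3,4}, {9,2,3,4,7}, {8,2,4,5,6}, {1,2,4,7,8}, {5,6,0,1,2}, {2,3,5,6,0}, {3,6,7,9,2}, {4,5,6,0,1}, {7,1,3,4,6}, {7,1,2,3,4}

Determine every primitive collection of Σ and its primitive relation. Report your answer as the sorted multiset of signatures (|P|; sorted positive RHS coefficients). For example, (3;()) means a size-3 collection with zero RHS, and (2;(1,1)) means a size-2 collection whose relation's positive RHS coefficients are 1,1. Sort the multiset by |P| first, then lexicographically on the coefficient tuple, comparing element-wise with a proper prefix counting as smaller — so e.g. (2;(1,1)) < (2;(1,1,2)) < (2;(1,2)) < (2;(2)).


The 12 primitive collections of Σ (r=10, n=5):

  • {1,9}:  v_{1} + v_{9} = 0  ⟹  sig = (2;())
  • {0,7}:  v_{0} + v_{7} = v_{1}  ⟹  sig = (2;(1))
  • {3,8}:  v_{3} + v_{8} = v_{0}  ⟹  sig = (2;(1))
  • {5,7}:  v_{5} + v_{7} = v_{8}  ⟹  sig = (2;(1))
  • {0,8}:  v_{0} + v_{8} = v_{1} + v_{5}  ⟹  sig = (2;(1,1))
  • {8,9}:  v_{8} + v_{9} = v_{2} + v_{4} + v_{6}  ⟹  sig = (2;(1,1,1))
  • {0,9}:  v_{0} + v_{9} = v_{2} + v_{3} + v_{4} + v_{6}  ⟹  sig = (2;(1,1,1,1))
  • {5,9}:  v_{5} + v_{9} = 2·v_{2} + v_{3} + 2·v_{4} + 2·v_{6}  ⟹  sig = (2;(1,2,2,2))
  • {1,3,5}:  v_{1} + v_{3} + v_{5} = 2·v_{0}  ⟹  sig = (3;(2))
  • {0,2,4,6}:  v_{0} + v_{2} + v_{4} + v_{6} = v_{5}  ⟹  sig = (4;(1))
  • {1,2,4,6}:  v_{1} + v_{2} + v_{4} + v_{6} = v_{8}  ⟹  sig = (4;(1))
  • {2,3,4,6,7}:  v_{2} + v_{3} + v_{4} + v_{6} + v_{7} = 0  ⟹  sig = (5;())

Hence PRS(X_Σ) =
    |P|=2: 8 collections, coeffs (), (1), (1), (1), (1,1), (1,1,1), (1,1,1,1), (1,2,2,2)
    |P|=3: 1 collection, coeffs (2)
    |P|=4: 2 collections, coeffs (1), (1)
    |P|=5: 1 collection, coeffs ()


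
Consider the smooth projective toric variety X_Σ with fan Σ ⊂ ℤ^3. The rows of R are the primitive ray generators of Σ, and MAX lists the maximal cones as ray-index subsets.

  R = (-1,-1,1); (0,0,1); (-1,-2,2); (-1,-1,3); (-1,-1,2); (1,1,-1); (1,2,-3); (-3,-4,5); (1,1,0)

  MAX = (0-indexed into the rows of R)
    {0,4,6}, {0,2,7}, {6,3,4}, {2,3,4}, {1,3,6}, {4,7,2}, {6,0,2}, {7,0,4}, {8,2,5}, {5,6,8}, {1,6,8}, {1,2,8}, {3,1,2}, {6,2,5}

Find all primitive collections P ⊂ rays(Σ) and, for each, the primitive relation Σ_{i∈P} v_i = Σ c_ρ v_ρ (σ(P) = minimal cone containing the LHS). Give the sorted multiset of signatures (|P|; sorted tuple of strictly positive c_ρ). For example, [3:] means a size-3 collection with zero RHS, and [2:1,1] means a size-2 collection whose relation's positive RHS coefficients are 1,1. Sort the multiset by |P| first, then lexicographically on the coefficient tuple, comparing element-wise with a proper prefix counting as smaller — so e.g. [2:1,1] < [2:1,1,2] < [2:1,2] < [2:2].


Primitive collections (20):

  P = {0,5}:  v_{0} + v_{5} = 0  so sig = [2:]
  P = {0,1}:  v_{0} + v_{1} = v_{4}  so sig = [2:1]
  P = {0,8}:  v_{0} + v_{8} = v_{1}  so sig = [2:1]
  P = {1,4}:  v_{1} + v_{4} = v_{3}  so sig = [2:1]
  P = {1,5}:  v_{1} + v_{5} = v_{8}  so sig = [2:1]
  P = {4,5}:  v_{4} + v_{5} = v_{1}  so sig = [2:1]
  P = {5,7}:  v_{5} + v_{7} = v_{2} + v_{4}  so sig = [2:1,1]
  P = {7,8}:  v_{7} + v_{8} = v_{2} + v_{3}  so sig = [2:1,1]
  P = {1,7}:  v_{1} + v_{7} = v_{2} + 2·v_{4}  so sig = [2:1,2]
  P = {3,7}:  v_{3} + v_{7} = v_{2} + 3·v_{4}  so sig = [2:1,3]
  P = {0,3}:  v_{0} + v_{3} = 2·v_{4}  so sig = [2:2]
  P = {3,5}:  v_{3} + v_{5} = 2·v_{1}  so sig = [2:2]
  P = {4,8}:  v_{4} + v_{8} = 2·v_{1}  so sig = [2:2]
  P = {6,7}:  v_{6} + v_{7} = 2·v_{0}  so sig = [2:2]
  P = {3,8}:  v_{3} + v_{8} = 3·v_{1}  so sig = [2:3]
  P = {1,2,6}:  v_{1} + v_{2} + v_{6} = 0  so sig = [3:]
  P = {0,2,4}:  v_{0} + v_{2} + v_{4} = v_{7}  so sig = [3:1]
  P = {2,3,6}:  v_{2} + v_{3} + v_{6} = v_{4}  so sig = [3:1]
  P = {2,4,6}:  v_{2} + v_{4} + v_{6} = v_{0}  so sig = [3:1]
  P = {2,6,8}:  v_{2} + v_{6} + v_{8} = v_{5}  so sig = [3:1]

Signatures (|P|; sorted positive RHS coefficients), sorted:
[[2:], [2:1], [2:1], [2:1], [2:1], [2:1], [2:1,1], [2:1,1], [2:1,2], [2:1,3], [2:2], [2:2], [2:2], [2:2], [2:3], [3:], [3:1], [3:1], [3:1], [3:1]]


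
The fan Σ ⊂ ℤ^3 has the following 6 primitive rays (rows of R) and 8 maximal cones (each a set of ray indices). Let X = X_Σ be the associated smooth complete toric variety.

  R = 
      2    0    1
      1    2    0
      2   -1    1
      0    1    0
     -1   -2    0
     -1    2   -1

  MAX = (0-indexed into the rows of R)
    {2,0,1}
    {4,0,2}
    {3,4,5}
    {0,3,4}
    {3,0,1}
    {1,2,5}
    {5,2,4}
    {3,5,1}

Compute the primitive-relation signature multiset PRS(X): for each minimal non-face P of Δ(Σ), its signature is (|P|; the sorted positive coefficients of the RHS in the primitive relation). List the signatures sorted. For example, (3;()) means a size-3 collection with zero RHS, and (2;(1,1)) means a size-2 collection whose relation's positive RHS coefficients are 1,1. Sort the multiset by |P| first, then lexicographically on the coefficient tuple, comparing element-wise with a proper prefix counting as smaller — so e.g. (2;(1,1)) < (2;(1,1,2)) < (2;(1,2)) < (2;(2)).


|primitive collections| = 3. Relations:

  {1,4}:  v_{1} + v_{4} = 0 ; sig = (2;())
  {0,5}:  v_{0} + v_{5} = v_{1} ; sig = (2;(1))
  {2,3}:  v_{2} + v_{3} = v_{0} ; sig = (2;(1))

Signatures (|P|; sorted positive RHS coefficients), sorted:
[(2;()), (2;(1)), (2;(1))]


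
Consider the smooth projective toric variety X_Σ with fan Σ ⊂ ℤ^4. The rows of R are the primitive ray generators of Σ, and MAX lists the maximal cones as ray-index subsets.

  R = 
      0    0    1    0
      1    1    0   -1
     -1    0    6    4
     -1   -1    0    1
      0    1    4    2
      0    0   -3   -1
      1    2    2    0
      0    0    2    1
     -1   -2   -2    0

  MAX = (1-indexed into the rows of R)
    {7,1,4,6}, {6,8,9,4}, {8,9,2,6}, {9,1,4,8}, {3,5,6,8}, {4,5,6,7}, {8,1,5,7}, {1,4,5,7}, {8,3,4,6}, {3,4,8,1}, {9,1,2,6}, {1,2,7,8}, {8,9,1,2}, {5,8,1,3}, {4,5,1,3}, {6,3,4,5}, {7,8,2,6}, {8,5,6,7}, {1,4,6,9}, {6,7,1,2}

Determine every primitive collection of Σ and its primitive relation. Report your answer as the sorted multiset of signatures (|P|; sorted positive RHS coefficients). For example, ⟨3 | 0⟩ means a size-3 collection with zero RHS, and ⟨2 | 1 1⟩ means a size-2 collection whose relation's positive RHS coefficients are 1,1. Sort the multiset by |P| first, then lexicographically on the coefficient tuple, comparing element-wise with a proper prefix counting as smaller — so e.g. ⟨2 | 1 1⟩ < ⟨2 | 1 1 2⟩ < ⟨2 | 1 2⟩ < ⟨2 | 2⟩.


|primitive collections| = 12. Relations:

  • {2,4}:  v_{2} + v_{4} = 0  ⟹  sig = ⟨2 | 0⟩
  • {7,9}:  v_{7} + v_{9} = 0  ⟹  sig = ⟨2 | 0⟩
  • {2,3}:  v_{2} + v_{3} = v_{5} + v_{8}  ⟹  sig = ⟨2 | 1 1⟩
  • {2,5}:  v_{2} + v_{5} = v_{7} + v_{8}  ⟹  sig = ⟨2 | 1 1⟩
  • {5,9}:  v_{5} + v_{9} = v_{4} + v_{8}  ⟹  sig = ⟨2 | 1 1⟩
  • {3,7}:  v_{3} + v_{7} = 2·v_{5}  ⟹  sig = ⟨2 | 2⟩
  • {3,9}:  v_{3} + v_{9} = 2·v_{4} + 2·v_{8}  ⟹  sig = ⟨2 | 2 2⟩
  • {1,6,8}:  v_{1} + v_{6} + v_{8} = 0  ⟹  sig = ⟨3 | 0⟩
  • {4,5,8}:  v_{4} + v_{5} + v_{8} = v_{3}  ⟹  sig = ⟨3 | 1⟩
  • {4,7,8}:  v_{4} + v_{7} + v_{8} = v_{5}  ⟹  sig = ⟨3 | 1⟩
  • {1,3,6}:  v_{1} + v_{3} + v_{6} = v_{4} + v_{5}  ⟹  sig = ⟨3 | 1 1⟩
  • {1,5,6}:  v_{1} + v_{5} + v_{6} = v_{4} + v_{7}  ⟹  sig = ⟨3 | 1 1⟩

so the primitive-relation signature multiset is
    ⟨2 | 0⟩
    ⟨2 | 0⟩
    ⟨2 | 1 1⟩
    ⟨2 | 1 1⟩
    ⟨2 | 1 1⟩
    ⟨2 | 2⟩
    ⟨2 | 2 2⟩
    ⟨3 | 0⟩
    ⟨3 | 1⟩
    ⟨3 | 1⟩
    ⟨3 | 1 1⟩
    ⟨3 | 1 1⟩


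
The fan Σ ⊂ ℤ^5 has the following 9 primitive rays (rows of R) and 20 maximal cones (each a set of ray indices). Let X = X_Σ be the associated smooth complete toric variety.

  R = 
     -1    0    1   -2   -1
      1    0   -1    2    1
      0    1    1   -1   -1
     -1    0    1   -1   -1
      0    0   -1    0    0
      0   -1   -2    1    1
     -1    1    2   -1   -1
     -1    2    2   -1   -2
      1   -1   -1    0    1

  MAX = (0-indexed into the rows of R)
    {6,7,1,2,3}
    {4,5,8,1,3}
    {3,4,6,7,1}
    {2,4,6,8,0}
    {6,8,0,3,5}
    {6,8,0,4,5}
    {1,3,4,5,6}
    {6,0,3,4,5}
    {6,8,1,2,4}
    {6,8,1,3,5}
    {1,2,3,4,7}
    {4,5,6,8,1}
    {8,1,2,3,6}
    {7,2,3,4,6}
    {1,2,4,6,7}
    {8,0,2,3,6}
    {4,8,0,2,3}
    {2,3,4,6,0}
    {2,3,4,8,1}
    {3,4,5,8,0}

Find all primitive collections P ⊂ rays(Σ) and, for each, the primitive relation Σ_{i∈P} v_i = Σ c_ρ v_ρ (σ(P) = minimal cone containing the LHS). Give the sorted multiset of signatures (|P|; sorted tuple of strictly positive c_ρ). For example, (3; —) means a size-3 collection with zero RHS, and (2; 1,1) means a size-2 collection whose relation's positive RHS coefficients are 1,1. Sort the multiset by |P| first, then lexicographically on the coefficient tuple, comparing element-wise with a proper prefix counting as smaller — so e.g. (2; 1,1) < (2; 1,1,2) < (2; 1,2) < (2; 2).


Δ(Σ) — 9 vertices, 7 min non-faces:

  • {0,1}:  v_{0} + v_{1} = 0  →  sig = (2; —)
  • {2,5}:  v_{2} + v_{5} = v_{4}  →  sig = (2; 1)
  • {7,8}:  v_{7} + v_{8} = v_{2}  →  sig = (2; 1)
  • {0,7}:  v_{0} + v_{7} = v_{2} + v_{3} + v_{4} + v_{6}  →  sig = (2; 1,1,1,1)
  • {5,7}:  v_{5} + v_{7} = v_{1} + v_{3} + 2·v_{4} + v_{6}  →  sig = (2; 1,1,1,2)
  • {3,4,6,8}:  v_{3} + v_{4} + v_{6} + v_{8} = v_{0}  →  sig = (4; 1)
  • {1,2,3,4,6}:  v_{1} + v_{2} + v_{3} + v_{4} + v_{6} = v_{7}  →  sig = (5; 1)

so the primitive-relation signature multiset is
[(2; —), (2; 1), (2; 1), (2; 1,1,1,1), (2; 1,1,1,2), (4; 1), (5; 1)]


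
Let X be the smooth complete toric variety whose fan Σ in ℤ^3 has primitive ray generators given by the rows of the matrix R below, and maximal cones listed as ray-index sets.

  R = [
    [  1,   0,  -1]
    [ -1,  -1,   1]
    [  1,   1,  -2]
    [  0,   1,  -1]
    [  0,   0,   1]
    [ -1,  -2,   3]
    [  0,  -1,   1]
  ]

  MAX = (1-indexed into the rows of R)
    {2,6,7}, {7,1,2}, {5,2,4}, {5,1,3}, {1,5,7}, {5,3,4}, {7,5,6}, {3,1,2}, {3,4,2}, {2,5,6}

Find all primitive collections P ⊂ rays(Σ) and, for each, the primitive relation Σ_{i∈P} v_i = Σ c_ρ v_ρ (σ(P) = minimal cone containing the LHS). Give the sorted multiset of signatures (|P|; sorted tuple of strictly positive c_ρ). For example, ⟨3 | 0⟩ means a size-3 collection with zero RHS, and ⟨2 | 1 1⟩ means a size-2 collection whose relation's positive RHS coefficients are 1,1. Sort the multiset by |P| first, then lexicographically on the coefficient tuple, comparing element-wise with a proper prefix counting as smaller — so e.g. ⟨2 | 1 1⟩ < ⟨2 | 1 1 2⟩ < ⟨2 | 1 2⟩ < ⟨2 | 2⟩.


Primitive collections (9):

  P = {4,7}:  v_{4} + v_{7} = 0  so sig = ⟨2 | 0⟩
  P = {1,4}:  v_{1} + v_{4} = v_{3}  so sig = ⟨2 | 1⟩
  P = {3,6}:  v_{3} + v_{6} = v_{7}  so sig = ⟨2 | 1⟩
  P = {3,7}:  v_{3} + v_{7} = v_{1}  so sig = ⟨2 | 1⟩
  P = {4,6}:  v_{4} + v_{6} = v_{2} + v_{5}  so sig = ⟨2 | 1 1⟩
  P = {1,6}:  v_{1} + v_{6} = 2·v_{7}  so sig = ⟨2 | 2⟩
  P = {2,3,5}:  v_{2} + v_{3} + v_{5} = 0  so sig = ⟨3 | 0⟩
  P = {1,2,5}:  v_{1} + v_{2} + v_{5} = v_{7}  so sig = ⟨3 | 1⟩
  P = {2,5,7}:  v_{2} + v_{5} + v_{7} = v_{6}  so sig = ⟨3 | 1⟩

so the primitive-relation signature multiset is
{ ⟨2 | 0⟩,  ⟨2 | 1⟩ ×3,  ⟨2 | 1 1⟩,  ⟨2 | 2⟩,  ⟨3 | 0⟩,  ⟨3 | 1⟩ ×2 }


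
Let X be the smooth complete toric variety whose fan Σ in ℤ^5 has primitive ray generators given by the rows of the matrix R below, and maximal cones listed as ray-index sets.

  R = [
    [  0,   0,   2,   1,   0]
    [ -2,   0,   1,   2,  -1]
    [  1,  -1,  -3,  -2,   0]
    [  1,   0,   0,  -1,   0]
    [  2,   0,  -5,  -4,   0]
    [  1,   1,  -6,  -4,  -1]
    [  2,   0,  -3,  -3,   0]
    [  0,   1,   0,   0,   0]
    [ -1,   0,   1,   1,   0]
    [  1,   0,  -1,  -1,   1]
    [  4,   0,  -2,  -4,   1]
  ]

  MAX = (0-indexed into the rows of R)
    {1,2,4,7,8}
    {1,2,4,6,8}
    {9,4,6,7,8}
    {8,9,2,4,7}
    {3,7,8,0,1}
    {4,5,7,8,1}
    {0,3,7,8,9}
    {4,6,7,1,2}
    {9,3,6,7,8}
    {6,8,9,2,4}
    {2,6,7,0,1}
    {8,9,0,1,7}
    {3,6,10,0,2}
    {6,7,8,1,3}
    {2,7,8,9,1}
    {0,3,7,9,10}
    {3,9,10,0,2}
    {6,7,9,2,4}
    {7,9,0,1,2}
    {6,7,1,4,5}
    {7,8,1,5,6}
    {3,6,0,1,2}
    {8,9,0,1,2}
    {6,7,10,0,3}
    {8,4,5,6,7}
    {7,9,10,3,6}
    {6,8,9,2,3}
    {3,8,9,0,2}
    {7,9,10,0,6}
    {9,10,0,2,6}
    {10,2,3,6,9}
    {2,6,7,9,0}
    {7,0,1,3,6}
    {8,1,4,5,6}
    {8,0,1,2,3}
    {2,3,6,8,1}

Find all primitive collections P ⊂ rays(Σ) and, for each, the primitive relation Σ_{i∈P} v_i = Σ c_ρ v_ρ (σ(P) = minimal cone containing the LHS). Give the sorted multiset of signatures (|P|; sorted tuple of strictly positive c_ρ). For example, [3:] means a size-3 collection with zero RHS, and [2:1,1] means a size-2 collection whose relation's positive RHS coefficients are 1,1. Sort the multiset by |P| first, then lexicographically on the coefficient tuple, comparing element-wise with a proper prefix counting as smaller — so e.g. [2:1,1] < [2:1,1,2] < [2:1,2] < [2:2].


The 20 primitive collections of Σ (r=11, n=5):

  P = {0,4}:  v_{0} + v_{4} = v_{6}  ⟹  sig = [2:1]
  P = {1,10}:  v_{1} + v_{10} = v_{0} + v_{6}  ⟹  sig = [2:1,1]
  P = {0,5}:  v_{0} + v_{5} = v_{1} + 2·v_{6} + v_{7} + v_{8}  ⟹  sig = [2:1,1,1,2]
  P = {5,9}:  v_{5} + v_{9} = v_{2} + v_{4} + 2·v_{7} + v_{8}  ⟹  sig = [2:1,1,1,2]
  P = {4,10}:  v_{4} + v_{10} = v_{3} + 2·v_{6} + v_{9}  ⟹  sig = [2:1,1,2]
  P = {3,5}:  v_{3} + v_{5} = v_{1} + 3·v_{6} + v_{7} + 2·v_{8}  ⟹  sig = [2:1,1,2,3]
  P = {5,10}:  v_{5} + v_{10} = 3·v_{6} + v_{7} + v_{8}  ⟹  sig = [2:1,1,3]
  P = {2,5}:  v_{2} + v_{5} = v_{1} + 2·v_{4}  ⟹  sig = [2:1,2]
  P = {3,4}:  v_{3} + v_{4} = 2·v_{6} + v_{8}  ⟹  sig = [2:1,2]
  P = {8,10}:  v_{8} + v_{10} = 2·v_{3} + v_{9}  ⟹  sig = [2:1,2]
  P = {1,3,9}:  v_{1} + v_{3} + v_{9} = 0  ⟹  sig = [3:]
  P = {0,6,8}:  v_{0} + v_{6} + v_{8} = v_{3}  ⟹  sig = [3:1]
  P = {2,3,7}:  v_{2} + v_{3} + v_{7} = v_{6}  ⟹  sig = [3:1]
  P = {1,6,9}:  v_{1} + v_{6} + v_{9} = v_{2} + v_{7}  ⟹  sig = [3:1,1]
  P = {2,7,10}:  v_{2} + v_{7} + v_{10} = v_{0} + 2·v_{6} + v_{9}  ⟹  sig = [3:1,1,2]
  P = {1,4,9}:  v_{1} + v_{4} + v_{9} = 2·v_{2} + 2·v_{7} + v_{8}  ⟹  sig = [3:1,2,2]
  P = {0,2,7,8}:  v_{0} + v_{2} + v_{7} + v_{8} = 0  ⟹  sig = [4:]
  P = {0,3,6,9}:  v_{0} + v_{3} + v_{6} + v_{9} = v_{10}  ⟹  sig = [4:1]
  P = {2,6,7,8}:  v_{2} + v_{6} + v_{7} + v_{8} = v_{4}  ⟹  sig = [4:1]
  P = {1,4,6,7,8}:  v_{1} + v_{4} + v_{6} + v_{7} + v_{8} = v_{5}  ⟹  sig = [5:1]

Signatures (|P|; sorted positive RHS coefficients), sorted:
{ [2:1],  [2:1,1],  [2:1,1,1,2] ×2,  [2:1,1,2],  [2:1,1,2,3],  [2:1,1,3],  [2:1,2] ×3,  [3:],  [3:1] ×2,  [3:1,1],  [3:1,1,2],  [3:1,2,2],  [4:],  [4:1] ×2,  [5:1] }


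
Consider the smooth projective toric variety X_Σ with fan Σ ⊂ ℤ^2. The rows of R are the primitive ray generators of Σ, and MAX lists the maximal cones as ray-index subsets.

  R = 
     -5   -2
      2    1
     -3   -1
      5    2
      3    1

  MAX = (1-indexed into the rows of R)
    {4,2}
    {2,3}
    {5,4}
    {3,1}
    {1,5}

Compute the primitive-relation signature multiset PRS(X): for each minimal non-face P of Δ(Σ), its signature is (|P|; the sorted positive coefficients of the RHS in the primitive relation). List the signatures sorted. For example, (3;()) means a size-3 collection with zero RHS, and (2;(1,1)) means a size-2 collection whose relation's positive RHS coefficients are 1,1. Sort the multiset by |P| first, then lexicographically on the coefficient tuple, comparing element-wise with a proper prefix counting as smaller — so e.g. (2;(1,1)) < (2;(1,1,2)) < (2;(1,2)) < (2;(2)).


Primitive collections (5):

  • {1,4}:  v_{1} + v_{4} = 0 ; sig = (2;())
  • {3,5}:  v_{3} + v_{5} = 0 ; sig = (2;())
  • {1,2}:  v_{1} + v_{2} = v_{3} ; sig = (2;(1))
  • {2,5}:  v_{2} + v_{5} = v_{4} ; sig = (2;(1))
  • {3,4}:  v_{3} + v_{4} = v_{2} ; sig = (2;(1))

Hence PRS(X_Σ) =
    (2;())
    (2;())
    (2;(1))
    (2;(1))
    (2;(1))


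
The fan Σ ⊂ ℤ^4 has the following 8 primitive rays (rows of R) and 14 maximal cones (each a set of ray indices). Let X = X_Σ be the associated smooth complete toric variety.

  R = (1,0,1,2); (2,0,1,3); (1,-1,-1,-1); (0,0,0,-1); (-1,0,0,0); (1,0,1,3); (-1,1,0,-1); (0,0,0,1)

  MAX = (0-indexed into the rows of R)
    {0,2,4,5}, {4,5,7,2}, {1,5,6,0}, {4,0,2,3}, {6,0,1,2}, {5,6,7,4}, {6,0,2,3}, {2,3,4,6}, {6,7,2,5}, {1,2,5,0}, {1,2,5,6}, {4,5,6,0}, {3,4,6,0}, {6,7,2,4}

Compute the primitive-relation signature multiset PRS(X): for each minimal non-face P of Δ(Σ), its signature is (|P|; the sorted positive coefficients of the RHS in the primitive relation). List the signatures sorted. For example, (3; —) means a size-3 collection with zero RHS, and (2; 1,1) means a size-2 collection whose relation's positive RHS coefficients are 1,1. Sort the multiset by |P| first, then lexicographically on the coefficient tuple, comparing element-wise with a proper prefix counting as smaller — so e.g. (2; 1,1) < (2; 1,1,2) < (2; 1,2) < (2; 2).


Primitive collections (9):

  • {3,7}:  v_{3} + v_{7} = 0 — sig = (2; —)
  • {0,7}:  v_{0} + v_{7} = v_{5} — sig = (2; 1)
  • {1,4}:  v_{1} + v_{4} = v_{5} — sig = (2; 1)
  • {3,5}:  v_{3} + v_{5} = v_{0} — sig = (2; 1)
  • {1,3}:  v_{1} + v_{3} = 2·v_{0} + v_{2} + v_{6} — sig = (2; 1,1,2)
  • {1,7}:  v_{1} + v_{7} = v_{2} + 2·v_{5} + v_{6} — sig = (2; 1,1,2)
  • {0,2,4,6}:  v_{0} + v_{2} + v_{4} + v_{6} = 0 — sig = (4; —)
  • {0,2,5,6}:  v_{0} + v_{2} + v_{5} + v_{6} = v_{1} — sig = (4; 1)
  • {2,4,5,6}:  v_{2} + v_{4} + v_{5} + v_{6} = v_{7} — sig = (4; 1)

Sorted signature multiset PRS(X):
{ (2; —),  (2; 1) ×3,  (2; 1,1,2) ×2,  (4; —),  (4; 1) ×2 }


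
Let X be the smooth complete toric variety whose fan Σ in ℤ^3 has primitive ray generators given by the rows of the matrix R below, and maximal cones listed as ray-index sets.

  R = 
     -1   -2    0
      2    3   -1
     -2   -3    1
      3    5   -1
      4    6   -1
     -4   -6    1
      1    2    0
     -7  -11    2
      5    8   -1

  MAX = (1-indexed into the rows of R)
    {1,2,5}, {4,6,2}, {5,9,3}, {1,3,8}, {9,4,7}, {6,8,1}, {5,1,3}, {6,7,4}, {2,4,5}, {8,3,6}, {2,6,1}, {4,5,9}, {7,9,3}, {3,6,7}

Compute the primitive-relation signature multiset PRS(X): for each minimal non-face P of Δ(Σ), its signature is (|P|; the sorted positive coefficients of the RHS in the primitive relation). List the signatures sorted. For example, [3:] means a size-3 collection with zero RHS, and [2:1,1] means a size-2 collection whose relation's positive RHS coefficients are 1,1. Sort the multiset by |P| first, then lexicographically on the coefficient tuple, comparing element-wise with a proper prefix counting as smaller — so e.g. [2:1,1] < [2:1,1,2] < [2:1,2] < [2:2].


|primitive collections| = 16. Relations:

  P = {1,7}:  v_{1} + v_{7} = 0 — sig = [2:]
  P = {2,3}:  v_{2} + v_{3} = 0 — sig = [2:]
  P = {5,6}:  v_{5} + v_{6} = 0 — sig = [2:]
  P = {1,4}:  v_{1} + v_{4} = v_{2} — sig = [2:1]
  P = {1,9}:  v_{1} + v_{9} = v_{5} — sig = [2:1]
  P = {2,7}:  v_{2} + v_{7} = v_{4} — sig = [2:1]
  P = {3,4}:  v_{3} + v_{4} = v_{7} — sig = [2:1]
  P = {4,8}:  v_{4} + v_{8} = v_{6} — sig = [2:1]
  P = {5,7}:  v_{5} + v_{7} = v_{9} — sig = [2:1]
  P = {6,9}:  v_{6} + v_{9} = v_{7} — sig = [2:1]
  P = {8,9}:  v_{8} + v_{9} = v_{3} — sig = [2:1]
  P = {2,8}:  v_{2} + v_{8} = v_{1} + v_{6} — sig = [2:1,1]
  P = {2,9}:  v_{2} + v_{9} = v_{4} + v_{5} — sig = [2:1,1]
  P = {5,8}:  v_{5} + v_{8} = v_{1} + v_{3} — sig = [2:1,1]
  P = {7,8}:  v_{7} + v_{8} = v_{3} + v_{6} — sig = [2:1,1]
  P = {1,3,6}:  v_{1} + v_{3} + v_{6} = v_{8} — sig = [3:1]

Signatures (|P|; sorted positive RHS coefficients), sorted:
    [2:]
    [2:]
    [2:]
    [2:1]
    [2:1]
    [2:1]
    [2:1]
    [2:1]
    [2:1]
    [2:1]
    [2:1]
    [2:1,1]
    [2:1,1]
    [2:1,1]
    [2:1,1]
    [3:1]


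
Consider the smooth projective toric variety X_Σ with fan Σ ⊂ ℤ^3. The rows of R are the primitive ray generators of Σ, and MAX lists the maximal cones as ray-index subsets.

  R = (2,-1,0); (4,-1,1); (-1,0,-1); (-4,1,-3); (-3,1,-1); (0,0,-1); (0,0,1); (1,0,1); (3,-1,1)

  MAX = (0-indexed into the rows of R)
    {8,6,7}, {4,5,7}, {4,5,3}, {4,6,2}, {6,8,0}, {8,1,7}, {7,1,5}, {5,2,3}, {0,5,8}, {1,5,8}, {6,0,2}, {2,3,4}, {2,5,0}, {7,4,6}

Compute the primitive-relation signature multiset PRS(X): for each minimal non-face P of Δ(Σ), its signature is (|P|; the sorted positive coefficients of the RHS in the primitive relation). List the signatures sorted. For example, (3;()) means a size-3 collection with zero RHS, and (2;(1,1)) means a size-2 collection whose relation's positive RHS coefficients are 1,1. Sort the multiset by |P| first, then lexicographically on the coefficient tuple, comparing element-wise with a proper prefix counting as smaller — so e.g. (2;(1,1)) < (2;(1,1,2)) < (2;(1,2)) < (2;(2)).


Σ has 17 primitive collections:

  P = {2,7}:  v_{2} + v_{7} = 0  ⟹  sig = (2;())
  P = {4,8}:  v_{4} + v_{8} = 0  ⟹  sig = (2;())
  P = {5,6}:  v_{5} + v_{6} = 0  ⟹  sig = (2;())
  P = {0,4}:  v_{0} + v_{4} = v_{2}  ⟹  sig = (2;(1))
  P = {0,7}:  v_{0} + v_{7} = v_{8}  ⟹  sig = (2;(1))
  P = {2,8}:  v_{2} + v_{8} = v_{0}  ⟹  sig = (2;(1))
  P = {1,2}:  v_{1} + v_{2} = v_{5} + v_{8}  ⟹  sig = (2;(1,1))
  P = {1,4}:  v_{1} + v_{4} = v_{5} + v_{7}  ⟹  sig = (2;(1,1))
  P = {1,6}:  v_{1} + v_{6} = v_{7} + v_{8}  ⟹  sig = (2;(1,1))
  P = {3,6}:  v_{3} + v_{6} = v_{2} + v_{4}  ⟹  sig = (2;(1,1))
  P = {3,7}:  v_{3} + v_{7} = v_{4} + v_{5}  ⟹  sig = (2;(1,1))
  P = {3,8}:  v_{3} + v_{8} = v_{2} + v_{5}  ⟹  sig = (2;(1,1))
  P = {0,1}:  v_{0} + v_{1} = v_{5} + 2·v_{8}  ⟹  sig = (2;(1,2))
  P = {0,3}:  v_{0} + v_{3} = 2·v_{2} + v_{5}  ⟹  sig = (2;(1,2))
  P = {1,3}:  v_{1} + v_{3} = 2·v_{5}  ⟹  sig = (2;(2))
  P = {2,4,5}:  v_{2} + v_{4} + v_{5} = v_{3}  ⟹  sig = (3;(1))
  P = {5,7,8}:  v_{5} + v_{7} + v_{8} = v_{1}  ⟹  sig = (3;(1))

so the primitive-relation signature multiset is
[(2;()), (2;()), (2;()), (2;(1)), (2;(1)), (2;(1)), (2;(1,1)), (2;(1,1)), (2;(1,1)), (2;(1,1)), (2;(1,1)), (2;(1,1)), (2;(1,2)), (2;(1,2)), (2;(2)), (3;(1)), (3;(1))]


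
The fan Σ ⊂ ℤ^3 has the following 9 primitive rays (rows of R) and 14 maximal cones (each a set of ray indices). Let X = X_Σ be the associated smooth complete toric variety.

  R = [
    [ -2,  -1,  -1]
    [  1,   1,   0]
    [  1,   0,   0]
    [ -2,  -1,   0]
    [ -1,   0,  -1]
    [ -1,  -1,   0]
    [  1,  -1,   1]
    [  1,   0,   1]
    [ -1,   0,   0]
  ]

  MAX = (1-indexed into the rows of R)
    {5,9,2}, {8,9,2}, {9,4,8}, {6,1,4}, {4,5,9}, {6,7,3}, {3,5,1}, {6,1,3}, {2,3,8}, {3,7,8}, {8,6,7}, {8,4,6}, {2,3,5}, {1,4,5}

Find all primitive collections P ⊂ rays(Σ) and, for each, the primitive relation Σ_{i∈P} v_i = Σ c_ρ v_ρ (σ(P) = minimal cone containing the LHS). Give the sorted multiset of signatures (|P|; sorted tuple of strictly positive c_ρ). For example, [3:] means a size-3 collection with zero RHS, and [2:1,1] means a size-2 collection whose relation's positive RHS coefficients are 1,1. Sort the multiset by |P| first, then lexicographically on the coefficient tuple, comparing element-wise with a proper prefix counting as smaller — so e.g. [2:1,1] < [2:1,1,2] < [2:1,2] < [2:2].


16 collections generate NE(X_Σ); each relation:

  • {2,6}:  v_{2} + v_{6} = 0  so sig = [2:]
  • {3,9}:  v_{3} + v_{9} = 0  so sig = [2:]
  • {5,8}:  v_{5} + v_{8} = 0  so sig = [2:]
  • {1,2}:  v_{1} + v_{2} = v_{5}  so sig = [2:1]
  • {1,8}:  v_{1} + v_{8} = v_{6}  so sig = [2:1]
  • {2,4}:  v_{2} + v_{4} = v_{9}  so sig = [2:1]
  • {3,4}:  v_{3} + v_{4} = v_{6}  so sig = [2:1]
  • {5,6}:  v_{5} + v_{6} = v_{1}  so sig = [2:1]
  • {6,9}:  v_{6} + v_{9} = v_{4}  so sig = [2:1]
  • {1,9}:  v_{1} + v_{9} = v_{4} + v_{5}  so sig = [2:1,1]
  • {2,7}:  v_{2} + v_{7} = v_{3} + v_{8}  so sig = [2:1,1]
  • {5,7}:  v_{5} + v_{7} = v_{3} + v_{6}  so sig = [2:1,1]
  • {7,9}:  v_{7} + v_{9} = v_{6} + v_{8}  so sig = [2:1,1]
  • {1,7}:  v_{1} + v_{7} = v_{3} + 2·v_{6}  so sig = [2:1,2]
  • {4,7}:  v_{4} + v_{7} = 2·v_{6} + v_{8}  so sig = [2:1,2]
  • {3,6,8}:  v_{3} + v_{6} + v_{8} = v_{7}  so sig = [3:1]

Sorted signature multiset PRS(X):
[[2:], [2:], [2:], [2:1], [2:1], [2:1], [2:1], [2:1], [2:1], [2:1,1], [2:1,1], [2:1,1], [2:1,1], [2:1,2], [2:1,2], [3:1]]
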